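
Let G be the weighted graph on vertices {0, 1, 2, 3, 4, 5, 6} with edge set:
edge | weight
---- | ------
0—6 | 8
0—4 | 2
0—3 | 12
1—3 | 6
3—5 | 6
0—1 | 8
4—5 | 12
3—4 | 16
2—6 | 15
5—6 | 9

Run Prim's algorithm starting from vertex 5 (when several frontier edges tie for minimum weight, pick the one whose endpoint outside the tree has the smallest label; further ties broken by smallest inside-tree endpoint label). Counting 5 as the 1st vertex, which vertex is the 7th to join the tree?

2

Prim's algorithm from 5:
Step 1: frontier [3—5 6, 5—6 9, 4—5 12] → take 3—5 (6); add 3.
Step 2: frontier [1—3 6, 0—3 12, 3—4 16, 5—6 9, 4—5 12] → take 1—3 (6); add 1.
Step 3: frontier [0—1 8, 0—3 12, 3—4 16, 5—6 9, 4—5 12] → take 0—1 (8); add 0.
Step 4: frontier [0—4 2, 0—6 8, 3—4 16, 5—6 9, 4—5 12] → take 0—4 (2); add 4.
Step 5: frontier [0—6 8, 5—6 9] → take 0—6 (8); add 6.
Step 6: frontier [2—6 15] → take 2—6 (15); add 2.
Vertex order: 5, 3, 1, 0, 4, 6, 2. The 7th vertex is 2.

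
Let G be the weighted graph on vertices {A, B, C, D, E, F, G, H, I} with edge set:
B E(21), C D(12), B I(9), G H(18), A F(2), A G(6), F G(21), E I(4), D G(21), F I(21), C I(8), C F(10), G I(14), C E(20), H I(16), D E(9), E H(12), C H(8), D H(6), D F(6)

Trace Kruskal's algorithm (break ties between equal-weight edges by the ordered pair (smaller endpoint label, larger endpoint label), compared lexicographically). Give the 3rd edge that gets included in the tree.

A-G

Kruskal's algorithm — process edges by increasing weight (ties by edge label):
A F (2): add — endpoints in different components.
E I (4): add — endpoints in different components.
A G (6): add — endpoints in different components.
D F (6): add — endpoints in different components.
D H (6): add — endpoints in different components.
C H (8): add — endpoints in different components.
C I (8): add — endpoints in different components.
B I (9): add — endpoints in different components.
The 3rd edge added is A G.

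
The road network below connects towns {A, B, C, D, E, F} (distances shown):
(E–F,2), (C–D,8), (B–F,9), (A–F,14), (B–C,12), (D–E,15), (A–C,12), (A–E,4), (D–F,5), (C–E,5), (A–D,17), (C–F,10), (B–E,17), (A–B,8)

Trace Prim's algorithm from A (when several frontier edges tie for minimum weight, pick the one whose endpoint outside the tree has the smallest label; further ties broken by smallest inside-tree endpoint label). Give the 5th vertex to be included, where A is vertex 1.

D

Prim, starting at A.
Step 1: cheapest edge leaving the tree is A–E (4); add E.
Step 2: cheapest edge leaving the tree is E–F (2); add F.
Step 3: cheapest edge leaving the tree is C–E (5); add C.
Step 4: cheapest edge leaving the tree is D–F (5); add D.
Step 5: cheapest edge leaving the tree is A–B (8); add B.
Vertex order: A, E, F, C, D, B. The 5th vertex is D.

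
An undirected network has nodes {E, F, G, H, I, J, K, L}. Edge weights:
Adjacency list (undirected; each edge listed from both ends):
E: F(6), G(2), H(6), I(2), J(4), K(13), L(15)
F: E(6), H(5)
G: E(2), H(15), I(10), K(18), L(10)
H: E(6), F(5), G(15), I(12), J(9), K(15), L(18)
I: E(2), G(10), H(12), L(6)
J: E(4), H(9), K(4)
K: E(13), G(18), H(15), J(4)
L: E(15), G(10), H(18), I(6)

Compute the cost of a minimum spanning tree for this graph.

29

Prim's algorithm from J:
Step 1: cheapest edge leaving the tree is E–J (4); add E.
Step 2: cheapest edge leaving the tree is E–G (2); add G.
Step 3: cheapest edge leaving the tree is E–I (2); add I.
Step 4: cheapest edge leaving the tree is J–K (4); add K.
Step 5: cheapest edge leaving the tree is E–F (6); add F.
Step 6: cheapest edge leaving the tree is F–H (5); add H.
Step 7: cheapest edge leaving the tree is I–L (6); add L.
MST edges: E–J, E–G, E–I, J–K, E–F, F–H, I–L; total weight 4+2+2+4+6+5+6 = 29.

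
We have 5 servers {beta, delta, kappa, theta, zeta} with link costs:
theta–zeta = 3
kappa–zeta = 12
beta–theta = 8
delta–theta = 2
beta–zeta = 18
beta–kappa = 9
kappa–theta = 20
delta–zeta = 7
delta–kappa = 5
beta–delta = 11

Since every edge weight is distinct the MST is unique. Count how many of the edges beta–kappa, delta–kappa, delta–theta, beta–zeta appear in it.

2

Kruskal: consider edges lightest-first.
delta–theta (2): add — endpoints in different components.
theta–zeta (3): add — endpoints in different components.
delta–kappa (5): add — endpoints in different components.
delta–zeta (7): skip — delta and zeta already connected.
beta–theta (8): add — endpoints in different components.
MST edge set: {delta–theta, theta–zeta, delta–kappa, beta–theta}.
Of the listed edges, {delta–kappa, delta–theta} are in the MST → 2.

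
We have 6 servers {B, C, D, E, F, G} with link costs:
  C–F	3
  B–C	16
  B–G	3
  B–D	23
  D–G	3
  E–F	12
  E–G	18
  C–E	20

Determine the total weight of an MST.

37

Sort edges by weight, then run Kruskal:
B–G (3): add — endpoints in different components.
C–F (3): add — endpoints in different components.
D–G (3): add — endpoints in different components.
E–F (12): add — endpoints in different components.
B–C (16): add — endpoints in different components.
MST edges: B–G, C–F, D–G, E–F, B–C; total weight 3+3+3+12+16 = 37.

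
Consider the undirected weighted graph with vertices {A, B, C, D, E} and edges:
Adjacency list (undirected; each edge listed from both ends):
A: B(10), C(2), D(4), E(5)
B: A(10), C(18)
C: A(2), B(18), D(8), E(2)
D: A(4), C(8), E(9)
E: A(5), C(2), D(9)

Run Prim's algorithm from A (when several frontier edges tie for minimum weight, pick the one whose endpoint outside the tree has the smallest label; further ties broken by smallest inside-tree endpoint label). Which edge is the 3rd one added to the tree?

Prim, starting at A.
Step 1: cheapest edge leaving the tree is A—C (2); add C.
Step 2: cheapest edge leaving the tree is C—E (2); add E.
Step 3: cheapest edge leaving the tree is A—D (4); add D.
Step 4: cheapest edge leaving the tree is A—B (10); add B.
The 3rd edge added is A—D.

A-D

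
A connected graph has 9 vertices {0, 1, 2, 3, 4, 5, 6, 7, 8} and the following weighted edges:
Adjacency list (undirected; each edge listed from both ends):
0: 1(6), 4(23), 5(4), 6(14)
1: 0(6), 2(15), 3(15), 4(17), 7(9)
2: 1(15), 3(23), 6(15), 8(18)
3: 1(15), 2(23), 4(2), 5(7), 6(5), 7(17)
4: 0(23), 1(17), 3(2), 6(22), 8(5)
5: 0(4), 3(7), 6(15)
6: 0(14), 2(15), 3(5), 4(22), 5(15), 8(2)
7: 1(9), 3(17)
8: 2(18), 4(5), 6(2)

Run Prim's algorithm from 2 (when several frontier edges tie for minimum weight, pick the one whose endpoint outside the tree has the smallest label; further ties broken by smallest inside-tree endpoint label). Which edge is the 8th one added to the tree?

1-7

Grow the tree from 2 using Prim:
Step 1: cheapest edge leaving the tree is 1 2 (15); add 1.
Step 2: cheapest edge leaving the tree is 0 1 (6); add 0.
Step 3: cheapest edge leaving the tree is 0 5 (4); add 5.
Step 4: cheapest edge leaving the tree is 3 5 (7); add 3.
Step 5: cheapest edge leaving the tree is 3 4 (2); add 4.
Step 6: cheapest edge leaving the tree is 3 6 (5); add 6.
Step 7: cheapest edge leaving the tree is 6 8 (2); add 8.
Step 8: cheapest edge leaving the tree is 1 7 (9); add 7.
The 8th edge added is 1 7.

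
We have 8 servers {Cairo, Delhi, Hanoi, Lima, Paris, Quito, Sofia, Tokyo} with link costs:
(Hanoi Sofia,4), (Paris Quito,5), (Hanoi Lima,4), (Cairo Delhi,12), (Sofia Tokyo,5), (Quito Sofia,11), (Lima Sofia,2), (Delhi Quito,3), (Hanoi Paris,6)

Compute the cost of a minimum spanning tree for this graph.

Kruskal: consider edges lightest-first.
Lima Sofia (2): add — endpoints in different components.
Delhi Quito (3): add — endpoints in different components.
Hanoi Lima (4): add — endpoints in different components.
Hanoi Sofia (4): skip — Hanoi and Sofia already connected.
Paris Quito (5): add — endpoints in different components.
Sofia Tokyo (5): add — endpoints in different components.
Hanoi Paris (6): add — endpoints in different components.
Quito Sofia (11): skip — Quito and Sofia already connected.
Cairo Delhi (12): add — endpoints in different components.
MST edges: Lima Sofia, Delhi Quito, Hanoi Lima, Paris Quito, Sofia Tokyo, Hanoi Paris, Cairo Delhi; total weight 2+3+4+5+5+6+12 = 37.

37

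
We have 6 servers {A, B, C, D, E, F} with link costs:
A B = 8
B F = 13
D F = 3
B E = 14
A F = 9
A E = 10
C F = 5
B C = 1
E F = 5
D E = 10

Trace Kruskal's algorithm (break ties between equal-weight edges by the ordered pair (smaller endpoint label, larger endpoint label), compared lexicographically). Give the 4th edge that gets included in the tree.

Kruskal: consider edges lightest-first.
B C (1): add. Components now {A} {B,C} {D} {E} {F}
D F (3): add. Components now {A} {B,C} {D,F} {E}
C F (5): add. Components now {A} {B,C,D,F} {E}
E F (5): add. Components now {A} {B,C,D,E,F}
A B (8): add. Components now {A,B,C,D,E,F}
The 4th edge added is E F.

E-F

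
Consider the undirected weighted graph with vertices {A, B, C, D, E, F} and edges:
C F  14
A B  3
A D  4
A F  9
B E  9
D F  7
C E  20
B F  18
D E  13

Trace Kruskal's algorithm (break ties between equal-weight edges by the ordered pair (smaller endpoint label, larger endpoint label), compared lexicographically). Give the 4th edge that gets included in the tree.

B-E

Kruskal's algorithm — process edges by increasing weight (ties by edge label):
A B (3): add — endpoints in different components.
A D (4): add — endpoints in different components.
D F (7): add — endpoints in different components.
A F (9): skip — A and F already connected.
B E (9): add — endpoints in different components.
D E (13): skip — D and E already connected.
C F (14): add — endpoints in different components.
The 4th edge added is B E.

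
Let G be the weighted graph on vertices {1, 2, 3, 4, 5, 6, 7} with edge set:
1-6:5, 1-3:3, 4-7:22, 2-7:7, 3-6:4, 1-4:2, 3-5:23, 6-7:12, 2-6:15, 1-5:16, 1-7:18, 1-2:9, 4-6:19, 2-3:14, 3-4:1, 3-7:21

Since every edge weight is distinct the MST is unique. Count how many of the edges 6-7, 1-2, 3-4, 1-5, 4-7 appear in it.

Kruskal: consider edges lightest-first.
3-4 (1): add. Components now {1} {2} {3,4} {5} {6} {7}
1-4 (2): add. Components now {1,3,4} {2} {5} {6} {7}
1-3 (3): skip — 1 and 3 already connected.
3-6 (4): add. Components now {1,3,4,6} {2} {5} {7}
1-6 (5): skip — 1 and 6 already connected.
2-7 (7): add. Components now {1,3,4,6} {2,7} {5}
1-2 (9): add. Components now {1,2,3,4,6,7} {5}
6-7 (12): skip — 6 and 7 already connected.
2-3 (14): skip — 2 and 3 already connected.
2-6 (15): skip — 2 and 6 already connected.
1-5 (16): add. Components now {1,2,3,4,5,6,7}
MST edge set: {3-4, 1-4, 3-6, 2-7, 1-2, 1-5}.
Of the listed edges, {1-2, 3-4, 1-5} are in the MST → 3.

3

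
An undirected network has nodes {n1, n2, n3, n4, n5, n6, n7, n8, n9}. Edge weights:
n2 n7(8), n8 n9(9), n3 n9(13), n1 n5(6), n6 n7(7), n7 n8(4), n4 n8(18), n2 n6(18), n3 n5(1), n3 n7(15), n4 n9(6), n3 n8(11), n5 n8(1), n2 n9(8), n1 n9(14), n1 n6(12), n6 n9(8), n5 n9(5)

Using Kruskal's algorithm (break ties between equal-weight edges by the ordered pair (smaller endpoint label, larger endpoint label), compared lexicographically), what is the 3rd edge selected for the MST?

n7-n8

Kruskal's algorithm — process edges by increasing weight (ties by edge label):
n3 n5 (1): add — endpoints in different components.
n5 n8 (1): add — endpoints in different components.
n7 n8 (4): add — endpoints in different components.
n5 n9 (5): add — endpoints in different components.
n1 n5 (6): add — endpoints in different components.
n4 n9 (6): add — endpoints in different components.
n6 n7 (7): add — endpoints in different components.
n2 n7 (8): add — endpoints in different components.
The 3rd edge added is n7 n8.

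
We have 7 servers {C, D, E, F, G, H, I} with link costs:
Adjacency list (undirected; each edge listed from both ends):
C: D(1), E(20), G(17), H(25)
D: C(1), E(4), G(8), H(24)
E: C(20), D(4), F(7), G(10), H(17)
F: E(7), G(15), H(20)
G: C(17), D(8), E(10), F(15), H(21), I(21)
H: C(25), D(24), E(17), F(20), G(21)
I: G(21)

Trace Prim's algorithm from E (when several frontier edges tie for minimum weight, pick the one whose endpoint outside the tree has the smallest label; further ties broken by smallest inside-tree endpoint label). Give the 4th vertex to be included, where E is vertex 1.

Prim, starting at E.
Step 1: frontier [D E 4, E F 7, E G 10, E H 17, C E 20] → take D E (4); add D.
Step 2: frontier [C D 1, D G 8, D H 24, E F 7, E G 10, E H 17, C E 20] → take C D (1); add C.
Step 3: frontier [C G 17, C H 25, D G 8, D H 24, E F 7, E G 10, E H 17] → take E F (7); add F.
Step 4: frontier [C G 17, C H 25, D G 8, D H 24, E G 10, E H 17, F G 15, F H 20] → take D G (8); add G.
Step 5: frontier [C H 25, D H 24, E H 17, F H 20, G H 21, G I 21] → take E H (17); add H.
Step 6: frontier [G I 21] → take G I (21); add I.
Vertex order: E, D, C, F, G, H, I. The 4th vertex is F.

F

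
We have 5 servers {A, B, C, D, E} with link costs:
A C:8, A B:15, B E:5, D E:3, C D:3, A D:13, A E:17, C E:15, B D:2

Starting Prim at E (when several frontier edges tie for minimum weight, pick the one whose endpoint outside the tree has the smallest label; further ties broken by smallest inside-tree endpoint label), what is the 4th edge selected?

Grow the tree from E using Prim:
Step 1: cheapest edge leaving the tree is D E (3); add D.
Step 2: cheapest edge leaving the tree is B D (2); add B.
Step 3: cheapest edge leaving the tree is C D (3); add C.
Step 4: cheapest edge leaving the tree is A C (8); add A.
The 4th edge added is A C.

A-C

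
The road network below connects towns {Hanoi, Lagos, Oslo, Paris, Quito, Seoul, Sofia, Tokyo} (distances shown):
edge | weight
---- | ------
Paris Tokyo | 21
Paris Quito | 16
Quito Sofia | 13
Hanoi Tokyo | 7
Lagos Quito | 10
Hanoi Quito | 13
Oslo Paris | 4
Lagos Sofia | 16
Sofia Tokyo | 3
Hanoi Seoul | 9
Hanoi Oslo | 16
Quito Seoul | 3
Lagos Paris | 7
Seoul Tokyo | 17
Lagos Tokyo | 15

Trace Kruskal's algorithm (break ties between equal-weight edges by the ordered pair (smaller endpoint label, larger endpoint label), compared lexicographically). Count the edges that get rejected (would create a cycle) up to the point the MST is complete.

0

Kruskal's algorithm — process edges by increasing weight (ties by edge label):
Quito Seoul (3): add — endpoints in different components.
Sofia Tokyo (3): add — endpoints in different components.
Oslo Paris (4): add — endpoints in different components.
Hanoi Tokyo (7): add — endpoints in different components.
Lagos Paris (7): add — endpoints in different components.
Hanoi Seoul (9): add — endpoints in different components.
Lagos Quito (10): add — endpoints in different components.
Edges rejected before the tree was complete: 0.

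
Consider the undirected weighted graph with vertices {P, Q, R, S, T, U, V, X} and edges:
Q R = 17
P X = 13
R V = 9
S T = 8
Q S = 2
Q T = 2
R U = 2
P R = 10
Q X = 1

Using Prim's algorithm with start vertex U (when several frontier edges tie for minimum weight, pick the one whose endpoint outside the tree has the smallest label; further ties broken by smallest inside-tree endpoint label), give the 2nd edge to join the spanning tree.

Grow the tree from U using Prim:
Step 1: cheapest edge leaving the tree is R U (2); add R.
Step 2: cheapest edge leaving the tree is R V (9); add V.
Step 3: cheapest edge leaving the tree is P R (10); add P.
Step 4: cheapest edge leaving the tree is P X (13); add X.
Step 5: cheapest edge leaving the tree is Q X (1); add Q.
Step 6: cheapest edge leaving the tree is Q S (2); add S.
Step 7: cheapest edge leaving the tree is Q T (2); add T.
The 2nd edge added is R V.

R-V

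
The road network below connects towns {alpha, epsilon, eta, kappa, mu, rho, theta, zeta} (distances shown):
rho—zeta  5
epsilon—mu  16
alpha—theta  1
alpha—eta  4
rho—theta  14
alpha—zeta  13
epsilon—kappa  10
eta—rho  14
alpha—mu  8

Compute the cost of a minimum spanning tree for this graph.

57

Grow the tree from alpha using Prim:
Step 1: cheapest edge leaving the tree is alpha—theta (1); add theta.
Step 2: cheapest edge leaving the tree is alpha—eta (4); add eta.
Step 3: cheapest edge leaving the tree is alpha—mu (8); add mu.
Step 4: cheapest edge leaving the tree is alpha—zeta (13); add zeta.
Step 5: cheapest edge leaving the tree is rho—zeta (5); add rho.
Step 6: cheapest edge leaving the tree is epsilon—mu (16); add epsilon.
Step 7: cheapest edge leaving the tree is epsilon—kappa (10); add kappa.
MST edges: alpha—theta, alpha—eta, alpha—mu, alpha—zeta, rho—zeta, epsilon—mu, epsilon—kappa; total weight 1+4+8+13+5+16+10 = 57.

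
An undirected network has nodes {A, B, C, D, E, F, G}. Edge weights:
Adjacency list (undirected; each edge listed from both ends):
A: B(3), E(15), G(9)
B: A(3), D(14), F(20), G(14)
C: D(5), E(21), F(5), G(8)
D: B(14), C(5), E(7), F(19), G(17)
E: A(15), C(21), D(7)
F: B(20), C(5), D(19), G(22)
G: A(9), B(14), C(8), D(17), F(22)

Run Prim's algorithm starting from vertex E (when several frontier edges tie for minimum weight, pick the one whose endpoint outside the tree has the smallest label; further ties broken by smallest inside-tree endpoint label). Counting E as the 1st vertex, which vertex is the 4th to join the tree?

F

Prim, starting at E.
Step 1: cheapest edge leaving the tree is D—E (7); add D.
Step 2: cheapest edge leaving the tree is C—D (5); add C.
Step 3: cheapest edge leaving the tree is C—F (5); add F.
Step 4: cheapest edge leaving the tree is C—G (8); add G.
Step 5: cheapest edge leaving the tree is A—G (9); add A.
Step 6: cheapest edge leaving the tree is A—B (3); add B.
Vertex order: E, D, C, F, G, A, B. The 4th vertex is F.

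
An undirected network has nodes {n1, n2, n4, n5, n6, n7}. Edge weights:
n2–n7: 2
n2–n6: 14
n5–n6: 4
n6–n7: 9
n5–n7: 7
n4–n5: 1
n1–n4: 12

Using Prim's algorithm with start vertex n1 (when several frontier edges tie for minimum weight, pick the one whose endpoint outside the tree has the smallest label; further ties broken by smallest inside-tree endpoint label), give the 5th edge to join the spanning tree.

n2-n7

Prim, starting at n1.
Step 1: frontier [n1–n4 12] → take n1–n4 (12); add n4.
Step 2: frontier [n4–n5 1] → take n4–n5 (1); add n5.
Step 3: frontier [n5–n6 4, n5–n7 7] → take n5–n6 (4); add n6.
Step 4: frontier [n5–n7 7, n6–n7 9, n2–n6 14] → take n5–n7 (7); add n7.
Step 5: frontier [n2–n6 14, n2–n7 2] → take n2–n7 (2); add n2.
The 5th edge added is n2–n7.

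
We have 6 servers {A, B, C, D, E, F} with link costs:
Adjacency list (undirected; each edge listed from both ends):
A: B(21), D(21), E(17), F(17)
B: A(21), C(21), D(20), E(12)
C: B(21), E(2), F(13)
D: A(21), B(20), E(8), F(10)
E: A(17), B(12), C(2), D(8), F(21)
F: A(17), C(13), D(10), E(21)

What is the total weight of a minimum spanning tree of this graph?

49

Prim, starting at B.
Step 1: frontier [B E 12, B D 20, A B 21, B C 21] → take B E (12); add E.
Step 2: frontier [B D 20, A B 21, B C 21, C E 2, D E 8, A E 17, E F 21] → take C E (2); add C.
Step 3: frontier [B D 20, A B 21, C F 13, D E 8, A E 17, E F 21] → take D E (8); add D.
Step 4: frontier [A B 21, C F 13, D F 10, A D 21, A E 17, E F 21] → take D F (10); add F.
Step 5: frontier [A B 21, A D 21, A E 17, A F 17] → take A E (17); add A.
MST edges: B E, C E, D E, D F, A E; total weight 12+2+8+10+17 = 49.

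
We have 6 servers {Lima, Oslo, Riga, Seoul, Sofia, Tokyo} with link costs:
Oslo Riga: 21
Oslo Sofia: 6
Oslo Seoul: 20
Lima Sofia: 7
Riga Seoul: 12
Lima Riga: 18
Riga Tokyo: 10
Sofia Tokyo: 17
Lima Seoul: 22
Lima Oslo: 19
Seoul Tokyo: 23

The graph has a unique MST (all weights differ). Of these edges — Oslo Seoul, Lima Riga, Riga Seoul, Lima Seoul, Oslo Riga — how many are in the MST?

Kruskal: consider edges lightest-first.
Oslo Sofia (6): add. Components now {Oslo,Sofia} {Seoul} {Tokyo} {Lima} {Riga}
Lima Sofia (7): add. Components now {Lima,Oslo,Sofia} {Seoul} {Tokyo} {Riga}
Riga Tokyo (10): add. Components now {Lima,Oslo,Sofia} {Seoul} {Riga,Tokyo}
Riga Seoul (12): add. Components now {Lima,Oslo,Sofia} {Riga,Seoul,Tokyo}
Sofia Tokyo (17): add. Components now {Lima,Oslo,Riga,Seoul,Sofia,Tokyo}
MST edge set: {Oslo Sofia, Lima Sofia, Riga Tokyo, Riga Seoul, Sofia Tokyo}.
Of the listed edges, {Riga Seoul} are in the MST → 1.

1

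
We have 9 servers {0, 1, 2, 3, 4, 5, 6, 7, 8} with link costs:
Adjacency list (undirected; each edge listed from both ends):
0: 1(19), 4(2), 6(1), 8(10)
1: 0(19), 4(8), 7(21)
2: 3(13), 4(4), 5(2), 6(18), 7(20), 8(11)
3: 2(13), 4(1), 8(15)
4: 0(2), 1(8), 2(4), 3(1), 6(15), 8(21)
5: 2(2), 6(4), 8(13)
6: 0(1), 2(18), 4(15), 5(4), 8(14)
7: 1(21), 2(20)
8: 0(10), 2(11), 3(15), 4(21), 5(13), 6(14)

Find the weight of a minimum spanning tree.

Grow the tree from 7 using Prim:
Step 1: cheapest edge leaving the tree is 2-7 (20); add 2.
Step 2: cheapest edge leaving the tree is 2-5 (2); add 5.
Step 3: cheapest edge leaving the tree is 2-4 (4); add 4.
Step 4: cheapest edge leaving the tree is 3-4 (1); add 3.
Step 5: cheapest edge leaving the tree is 0-4 (2); add 0.
Step 6: cheapest edge leaving the tree is 0-6 (1); add 6.
Step 7: cheapest edge leaving the tree is 1-4 (8); add 1.
Step 8: cheapest edge leaving the tree is 0-8 (10); add 8.
MST edges: 2-7, 2-5, 2-4, 3-4, 0-4, 0-6, 1-4, 0-8; total weight 20+2+4+1+2+1+8+10 = 48.

48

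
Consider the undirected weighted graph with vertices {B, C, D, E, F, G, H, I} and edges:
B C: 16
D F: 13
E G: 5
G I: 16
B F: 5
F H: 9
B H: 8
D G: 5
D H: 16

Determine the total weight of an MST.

Prim, starting at I.
Step 1: cheapest edge leaving the tree is G I (16); add G.
Step 2: cheapest edge leaving the tree is D G (5); add D.
Step 3: cheapest edge leaving the tree is E G (5); add E.
Step 4: cheapest edge leaving the tree is D F (13); add F.
Step 5: cheapest edge leaving the tree is B F (5); add B.
Step 6: cheapest edge leaving the tree is B H (8); add H.
Step 7: cheapest edge leaving the tree is B C (16); add C.
MST edges: G I, D G, E G, D F, B F, B H, B C; total weight 16+5+5+13+5+8+16 = 68.

68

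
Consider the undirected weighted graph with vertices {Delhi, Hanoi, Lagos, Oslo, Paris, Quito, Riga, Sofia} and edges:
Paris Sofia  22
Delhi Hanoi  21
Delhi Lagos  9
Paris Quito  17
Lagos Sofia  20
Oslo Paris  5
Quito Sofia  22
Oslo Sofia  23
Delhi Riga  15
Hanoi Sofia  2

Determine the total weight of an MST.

Sort edges by weight, then run Kruskal:
Hanoi Sofia (2): add — endpoints in different components.
Oslo Paris (5): add — endpoints in different components.
Delhi Lagos (9): add — endpoints in different components.
Delhi Riga (15): add — endpoints in different components.
Paris Quito (17): add — endpoints in different components.
Lagos Sofia (20): add — endpoints in different components.
Delhi Hanoi (21): skip — Hanoi and Delhi already connected.
Paris Sofia (22): add — endpoints in different components.
MST edges: Hanoi Sofia, Oslo Paris, Delhi Lagos, Delhi Riga, Paris Quito, Lagos Sofia, Paris Sofia; total weight 2+5+9+15+17+20+22 = 90.

90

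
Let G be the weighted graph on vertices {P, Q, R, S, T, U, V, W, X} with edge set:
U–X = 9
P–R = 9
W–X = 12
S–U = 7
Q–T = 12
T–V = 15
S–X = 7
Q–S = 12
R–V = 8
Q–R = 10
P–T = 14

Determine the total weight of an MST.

77

Sort edges by weight, then run Kruskal:
S–U (7): add — endpoints in different components.
S–X (7): add — endpoints in different components.
R–V (8): add — endpoints in different components.
P–R (9): add — endpoints in different components.
U–X (9): skip — X and U already connected.
Q–R (10): add — endpoints in different components.
Q–S (12): add — endpoints in different components.
Q–T (12): add — endpoints in different components.
W–X (12): add — endpoints in different components.
MST edges: S–U, S–X, R–V, P–R, Q–R, Q–S, Q–T, W–X; total weight 7+7+8+9+10+12+12+12 = 77.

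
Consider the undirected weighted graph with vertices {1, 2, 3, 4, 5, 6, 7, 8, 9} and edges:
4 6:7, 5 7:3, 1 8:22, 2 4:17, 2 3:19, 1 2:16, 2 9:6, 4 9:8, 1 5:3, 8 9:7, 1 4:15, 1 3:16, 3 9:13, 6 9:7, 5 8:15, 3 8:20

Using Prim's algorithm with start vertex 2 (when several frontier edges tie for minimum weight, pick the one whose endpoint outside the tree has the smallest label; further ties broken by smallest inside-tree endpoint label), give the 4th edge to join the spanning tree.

Prim's algorithm from 2:
Step 1: cheapest edge leaving the tree is 2 9 (6); add 9.
Step 2: cheapest edge leaving the tree is 6 9 (7); add 6.
Step 3: cheapest edge leaving the tree is 4 6 (7); add 4.
Step 4: cheapest edge leaving the tree is 8 9 (7); add 8.
Step 5: cheapest edge leaving the tree is 3 9 (13); add 3.
Step 6: cheapest edge leaving the tree is 1 4 (15); add 1.
Step 7: cheapest edge leaving the tree is 1 5 (3); add 5.
Step 8: cheapest edge leaving the tree is 5 7 (3); add 7.
The 4th edge added is 8 9.

8-9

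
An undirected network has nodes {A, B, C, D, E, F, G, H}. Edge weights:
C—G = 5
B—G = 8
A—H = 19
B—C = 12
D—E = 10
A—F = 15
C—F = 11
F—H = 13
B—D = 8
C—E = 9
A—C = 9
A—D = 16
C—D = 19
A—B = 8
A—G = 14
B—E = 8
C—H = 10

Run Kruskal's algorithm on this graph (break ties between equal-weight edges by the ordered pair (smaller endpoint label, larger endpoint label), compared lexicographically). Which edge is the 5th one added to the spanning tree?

Kruskal: consider edges lightest-first.
C—G (5): add — endpoints in different components.
A—B (8): add — endpoints in different components.
B—D (8): add — endpoints in different components.
B—E (8): add — endpoints in different components.
B—G (8): add — endpoints in different components.
A—C (9): skip — A and C already connected.
C—E (9): skip — C and E already connected.
C—H (10): add — endpoints in different components.
D—E (10): skip — D and E already connected.
C—F (11): add — endpoints in different components.
The 5th edge added is B—G.

B-G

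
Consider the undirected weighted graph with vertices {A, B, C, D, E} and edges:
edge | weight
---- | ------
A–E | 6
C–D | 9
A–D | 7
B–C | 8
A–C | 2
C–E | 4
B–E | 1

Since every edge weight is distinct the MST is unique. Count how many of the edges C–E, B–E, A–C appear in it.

Kruskal's algorithm — process edges by increasing weight (ties by edge label):
B–E (1): add — endpoints in different components.
A–C (2): add — endpoints in different components.
C–E (4): add — endpoints in different components.
A–E (6): skip — A and E already connected.
A–D (7): add — endpoints in different components.
MST edge set: {B–E, A–C, C–E, A–D}.
Of the listed edges, {C–E, B–E, A–C} are in the MST → 3.

3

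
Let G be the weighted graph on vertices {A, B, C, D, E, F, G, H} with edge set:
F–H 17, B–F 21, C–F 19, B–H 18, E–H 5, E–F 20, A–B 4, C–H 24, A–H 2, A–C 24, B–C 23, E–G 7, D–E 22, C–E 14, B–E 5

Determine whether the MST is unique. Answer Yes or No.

Kruskal's algorithm — process edges by increasing weight (ties by edge label):
A–H (2): add — endpoints in different components.
A–B (4): add — endpoints in different components.
B–E (5): add — endpoints in different components.
E–H (5): skip — E and H already connected.
E–G (7): add — endpoints in different components.
C–E (14): add — endpoints in different components.
F–H (17): add — endpoints in different components.
B–H (18): skip — B and H already connected.
C–F (19): skip — C and F already connected.
E–F (20): skip — E and F already connected.
B–F (21): skip — B and F already connected.
D–E (22): add — endpoints in different components.
Non-tree edge E–H has weight 5, equal to the heaviest edge on its tree cycle — swapping gives another MST of the same weight. Not unique.

No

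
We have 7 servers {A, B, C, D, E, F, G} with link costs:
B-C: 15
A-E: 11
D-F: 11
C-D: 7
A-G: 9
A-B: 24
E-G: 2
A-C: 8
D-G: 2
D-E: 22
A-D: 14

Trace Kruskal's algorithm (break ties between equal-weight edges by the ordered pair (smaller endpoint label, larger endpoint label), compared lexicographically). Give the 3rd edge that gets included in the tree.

C-D

Sort edges by weight, then run Kruskal:
D-G (2): add — endpoints in different components.
E-G (2): add — endpoints in different components.
C-D (7): add — endpoints in different components.
A-C (8): add — endpoints in different components.
A-G (9): skip — A and G already connected.
A-E (11): skip — A and E already connected.
D-F (11): add — endpoints in different components.
A-D (14): skip — A and D already connected.
B-C (15): add — endpoints in different components.
The 3rd edge added is C-D.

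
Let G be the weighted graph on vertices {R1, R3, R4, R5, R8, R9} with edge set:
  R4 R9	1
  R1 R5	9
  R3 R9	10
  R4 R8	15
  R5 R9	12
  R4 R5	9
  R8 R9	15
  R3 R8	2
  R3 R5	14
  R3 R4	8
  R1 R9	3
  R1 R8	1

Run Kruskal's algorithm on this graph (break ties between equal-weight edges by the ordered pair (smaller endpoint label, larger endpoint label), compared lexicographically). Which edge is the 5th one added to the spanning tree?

R1-R5

Kruskal's algorithm — process edges by increasing weight (ties by edge label):
R1 R8 (1): add. Components now {R3} {R5} {R9} {R1,R8} {R4}
R4 R9 (1): add. Components now {R3} {R5} {R4,R9} {R1,R8}
R3 R8 (2): add. Components now {R1,R3,R8} {R5} {R4,R9}
R1 R9 (3): add. Components now {R1,R3,R4,R8,R9} {R5}
R3 R4 (8): skip — R3 and R4 already connected.
R1 R5 (9): add. Components now {R1,R3,R4,R5,R8,R9}
The 5th edge added is R1 R5.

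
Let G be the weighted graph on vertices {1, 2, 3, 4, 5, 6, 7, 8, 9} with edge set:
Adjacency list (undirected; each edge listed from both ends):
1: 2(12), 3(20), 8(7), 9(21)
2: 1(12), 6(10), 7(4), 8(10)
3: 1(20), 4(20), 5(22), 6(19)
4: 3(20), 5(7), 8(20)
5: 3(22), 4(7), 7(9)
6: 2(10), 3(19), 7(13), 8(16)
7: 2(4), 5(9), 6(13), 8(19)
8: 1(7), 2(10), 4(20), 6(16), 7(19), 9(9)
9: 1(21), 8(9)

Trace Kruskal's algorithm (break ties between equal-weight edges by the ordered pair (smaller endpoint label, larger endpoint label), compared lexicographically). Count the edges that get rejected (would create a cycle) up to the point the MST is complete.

Kruskal's algorithm — process edges by increasing weight (ties by edge label):
2-7 (4): add — endpoints in different components.
1-8 (7): add — endpoints in different components.
4-5 (7): add — endpoints in different components.
5-7 (9): add — endpoints in different components.
8-9 (9): add — endpoints in different components.
2-6 (10): add — endpoints in different components.
2-8 (10): add — endpoints in different components.
1-2 (12): skip — 1 and 2 already connected.
6-7 (13): skip — 6 and 7 already connected.
6-8 (16): skip — 6 and 8 already connected.
3-6 (19): add — endpoints in different components.
Edges rejected before the tree was complete: 3.

3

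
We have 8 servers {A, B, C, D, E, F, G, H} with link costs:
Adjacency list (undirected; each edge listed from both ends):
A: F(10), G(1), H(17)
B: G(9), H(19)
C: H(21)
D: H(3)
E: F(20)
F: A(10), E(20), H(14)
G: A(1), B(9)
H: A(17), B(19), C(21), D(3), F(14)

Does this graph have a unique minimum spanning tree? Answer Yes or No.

Sort edges by weight, then run Kruskal:
A–G (1): add — endpoints in different components.
D–H (3): add — endpoints in different components.
B–G (9): add — endpoints in different components.
A–F (10): add — endpoints in different components.
F–H (14): add — endpoints in different components.
A–H (17): skip — A and H already connected.
B–H (19): skip — B and H already connected.
E–F (20): add — endpoints in different components.
C–H (21): add — endpoints in different components.
Every non-tree edge has weight strictly greater than the heaviest edge on the tree path between its endpoints, so the MST is unique.

Yes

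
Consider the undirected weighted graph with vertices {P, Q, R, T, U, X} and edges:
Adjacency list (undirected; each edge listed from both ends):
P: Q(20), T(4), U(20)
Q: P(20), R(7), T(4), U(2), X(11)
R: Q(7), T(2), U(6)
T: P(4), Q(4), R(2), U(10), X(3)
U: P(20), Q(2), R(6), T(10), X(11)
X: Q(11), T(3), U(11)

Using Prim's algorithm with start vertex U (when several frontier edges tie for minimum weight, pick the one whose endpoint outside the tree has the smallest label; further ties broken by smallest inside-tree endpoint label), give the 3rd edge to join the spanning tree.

R-T

Prim's algorithm from U:
Step 1: cheapest edge leaving the tree is Q U (2); add Q.
Step 2: cheapest edge leaving the tree is Q T (4); add T.
Step 3: cheapest edge leaving the tree is R T (2); add R.
Step 4: cheapest edge leaving the tree is T X (3); add X.
Step 5: cheapest edge leaving the tree is P T (4); add P.
The 3rd edge added is R T.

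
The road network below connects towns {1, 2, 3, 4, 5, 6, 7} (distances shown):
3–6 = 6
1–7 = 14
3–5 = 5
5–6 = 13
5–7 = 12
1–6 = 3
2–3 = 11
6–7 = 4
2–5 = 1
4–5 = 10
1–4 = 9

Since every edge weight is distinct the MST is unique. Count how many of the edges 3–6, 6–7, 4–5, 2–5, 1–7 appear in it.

Sort edges by weight, then run Kruskal:
2–5 (1): add — endpoints in different components.
1–6 (3): add — endpoints in different components.
6–7 (4): add — endpoints in different components.
3–5 (5): add — endpoints in different components.
3–6 (6): add — endpoints in different components.
1–4 (9): add — endpoints in different components.
MST edge set: {2–5, 1–6, 6–7, 3–5, 3–6, 1–4}.
Of the listed edges, {3–6, 6–7, 2–5} are in the MST → 3.

3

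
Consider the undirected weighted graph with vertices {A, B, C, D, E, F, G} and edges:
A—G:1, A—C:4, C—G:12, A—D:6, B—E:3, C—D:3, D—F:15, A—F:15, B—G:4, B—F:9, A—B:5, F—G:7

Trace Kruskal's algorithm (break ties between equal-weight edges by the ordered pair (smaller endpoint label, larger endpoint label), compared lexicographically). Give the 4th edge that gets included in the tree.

A-C

Kruskal: consider edges lightest-first.
A—G (1): add — endpoints in different components.
B—E (3): add — endpoints in different components.
C—D (3): add — endpoints in different components.
A—C (4): add — endpoints in different components.
B—G (4): add — endpoints in different components.
A—B (5): skip — A and B already connected.
A—D (6): skip — A and D already connected.
F—G (7): add — endpoints in different components.
The 4th edge added is A—C.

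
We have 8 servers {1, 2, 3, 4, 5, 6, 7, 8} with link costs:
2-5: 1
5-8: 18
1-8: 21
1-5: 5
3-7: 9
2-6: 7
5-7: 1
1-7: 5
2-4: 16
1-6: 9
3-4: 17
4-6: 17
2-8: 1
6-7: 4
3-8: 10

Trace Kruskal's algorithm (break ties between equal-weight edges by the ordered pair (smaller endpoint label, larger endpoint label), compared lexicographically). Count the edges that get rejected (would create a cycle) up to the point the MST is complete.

4

Sort edges by weight, then run Kruskal:
2-5 (1): add — endpoints in different components.
2-8 (1): add — endpoints in different components.
5-7 (1): add — endpoints in different components.
6-7 (4): add — endpoints in different components.
1-5 (5): add — endpoints in different components.
1-7 (5): skip — 1 and 7 already connected.
2-6 (7): skip — 2 and 6 already connected.
1-6 (9): skip — 1 and 6 already connected.
3-7 (9): add — endpoints in different components.
3-8 (10): skip — 3 and 8 already connected.
2-4 (16): add — endpoints in different components.
Edges rejected before the tree was complete: 4.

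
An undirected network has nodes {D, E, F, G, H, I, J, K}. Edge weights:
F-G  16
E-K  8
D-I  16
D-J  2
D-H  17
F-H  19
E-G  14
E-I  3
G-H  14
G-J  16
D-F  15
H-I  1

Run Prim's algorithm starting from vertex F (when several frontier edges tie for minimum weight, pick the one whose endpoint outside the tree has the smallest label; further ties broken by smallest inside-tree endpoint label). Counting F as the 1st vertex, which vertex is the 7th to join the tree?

H

Grow the tree from F using Prim:
Step 1: frontier [D-F 15, F-G 16, F-H 19] → take D-F (15); add D.
Step 2: frontier [D-J 2, D-I 16, D-H 17, F-G 16, F-H 19] → take D-J (2); add J.
Step 3: frontier [D-I 16, D-H 17, F-G 16, F-H 19, G-J 16] → take F-G (16); add G.
Step 4: frontier [D-I 16, D-H 17, F-H 19, E-G 14, G-H 14] → take E-G (14); add E.
Step 5: frontier [D-I 16, D-H 17, E-I 3, E-K 8, F-H 19, G-H 14] → take E-I (3); add I.
Step 6: frontier [D-H 17, E-K 8, F-H 19, G-H 14, H-I 1] → take H-I (1); add H.
Step 7: frontier [E-K 8] → take E-K (8); add K.
Vertex order: F, D, J, G, E, I, H, K. The 7th vertex is H.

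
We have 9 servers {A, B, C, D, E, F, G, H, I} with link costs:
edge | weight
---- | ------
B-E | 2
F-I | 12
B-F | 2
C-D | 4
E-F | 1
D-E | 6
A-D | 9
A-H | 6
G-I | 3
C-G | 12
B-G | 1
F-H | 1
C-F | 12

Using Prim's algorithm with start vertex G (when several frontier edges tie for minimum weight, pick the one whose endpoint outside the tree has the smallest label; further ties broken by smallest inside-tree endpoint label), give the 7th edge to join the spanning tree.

Grow the tree from G using Prim:
Step 1: cheapest edge leaving the tree is B-G (1); add B.
Step 2: cheapest edge leaving the tree is B-E (2); add E.
Step 3: cheapest edge leaving the tree is E-F (1); add F.
Step 4: cheapest edge leaving the tree is F-H (1); add H.
Step 5: cheapest edge leaving the tree is G-I (3); add I.
Step 6: cheapest edge leaving the tree is A-H (6); add A.
Step 7: cheapest edge leaving the tree is D-E (6); add D.
Step 8: cheapest edge leaving the tree is C-D (4); add C.
The 7th edge added is D-E.

D-E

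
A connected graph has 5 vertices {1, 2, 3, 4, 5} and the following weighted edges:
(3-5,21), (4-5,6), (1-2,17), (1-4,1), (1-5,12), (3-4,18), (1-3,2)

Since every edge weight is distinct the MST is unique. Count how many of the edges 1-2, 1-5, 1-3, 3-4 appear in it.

2

Sort edges by weight, then run Kruskal:
1-4 (1): add. Components now {1,4} {2} {3} {5}
1-3 (2): add. Components now {1,3,4} {2} {5}
4-5 (6): add. Components now {1,3,4,5} {2}
1-5 (12): skip — 1 and 5 already connected.
1-2 (17): add. Components now {1,2,3,4,5}
MST edge set: {1-4, 1-3, 4-5, 1-2}.
Of the listed edges, {1-2, 1-3} are in the MST → 2.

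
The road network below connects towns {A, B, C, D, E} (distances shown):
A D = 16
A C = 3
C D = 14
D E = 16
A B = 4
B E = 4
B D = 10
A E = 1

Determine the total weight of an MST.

18

Sort edges by weight, then run Kruskal:
A E (1): add. Components now {A,E} {B} {C} {D}
A C (3): add. Components now {A,C,E} {B} {D}
A B (4): add. Components now {A,B,C,E} {D}
B E (4): skip — B and E already connected.
B D (10): add. Components now {A,B,C,D,E}
MST edges: A E, A C, A B, B D; total weight 1+3+4+10 = 18.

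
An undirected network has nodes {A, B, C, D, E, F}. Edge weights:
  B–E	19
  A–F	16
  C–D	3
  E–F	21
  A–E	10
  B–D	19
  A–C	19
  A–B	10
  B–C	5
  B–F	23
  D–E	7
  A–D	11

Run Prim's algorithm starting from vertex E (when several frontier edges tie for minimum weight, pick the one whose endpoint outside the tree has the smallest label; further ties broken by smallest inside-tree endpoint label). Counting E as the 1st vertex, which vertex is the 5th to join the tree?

Prim, starting at E.
Step 1: cheapest edge leaving the tree is D–E (7); add D.
Step 2: cheapest edge leaving the tree is C–D (3); add C.
Step 3: cheapest edge leaving the tree is B–C (5); add B.
Step 4: cheapest edge leaving the tree is A–B (10); add A.
Step 5: cheapest edge leaving the tree is A–F (16); add F.
Vertex order: E, D, C, B, A, F. The 5th vertex is A.

A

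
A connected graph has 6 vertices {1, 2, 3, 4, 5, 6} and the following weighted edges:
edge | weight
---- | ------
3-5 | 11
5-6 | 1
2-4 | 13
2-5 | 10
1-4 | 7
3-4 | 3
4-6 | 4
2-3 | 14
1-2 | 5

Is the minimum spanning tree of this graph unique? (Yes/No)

Kruskal: consider edges lightest-first.
5-6 (1): add — endpoints in different components.
3-4 (3): add — endpoints in different components.
4-6 (4): add — endpoints in different components.
1-2 (5): add — endpoints in different components.
1-4 (7): add — endpoints in different components.
Every non-tree edge has weight strictly greater than the heaviest edge on the tree path between its endpoints, so the MST is unique.

Yes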